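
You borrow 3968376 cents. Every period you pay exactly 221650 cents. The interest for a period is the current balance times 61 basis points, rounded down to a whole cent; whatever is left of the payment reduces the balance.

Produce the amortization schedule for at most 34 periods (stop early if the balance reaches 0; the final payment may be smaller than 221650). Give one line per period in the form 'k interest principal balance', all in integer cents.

1. interest=⌊3968376·61/10000⌋=24207; principal=221650-24207=197443; balance=3968376-197443=3770933
2. interest=⌊3770933·61/10000⌋=23002; principal=221650-23002=198648; balance=3770933-198648=3572285
3. interest=⌊3572285·61/10000⌋=21790; principal=221650-21790=199860; balance=3572285-199860=3372425
4. interest=⌊3372425·61/10000⌋=20571; principal=221650-20571=201079; balance=3372425-201079=3171346
5. interest=⌊3171346·61/10000⌋=19345; principal=221650-19345=202305; balance=3171346-202305=2969041
6. interest=⌊2969041·61/10000⌋=18111; principal=221650-18111=203539; balance=2969041-203539=2765502
7. interest=⌊2765502·61/10000⌋=16869; principal=221650-16869=204781; balance=2765502-204781=2560721
8. interest=⌊2560721·61/10000⌋=15620; principal=221650-15620=206030; balance=2560721-206030=2354691
9. interest=⌊2354691·61/10000⌋=14363; principal=221650-14363=207287; balance=2354691-207287=2147404
10. interest=⌊2147404·61/10000⌋=13099; principal=221650-13099=208551; balance=2147404-208551=1938853
11. interest=⌊1938853·61/10000⌋=11827; principal=221650-11827=209823; balance=1938853-209823=1729030
12. interest=⌊1729030·61/10000⌋=10547; principal=221650-10547=211103; balance=1729030-211103=1517927
13. interest=⌊1517927·61/10000⌋=9259; principal=221650-9259=212391; balance=1517927-212391=1305536
14. interest=⌊1305536·61/10000⌋=7963; principal=221650-7963=213687; balance=1305536-213687=1091849
15. interest=⌊1091849·61/10000⌋=6660; principal=221650-6660=214990; balance=1091849-214990=876859
16. interest=⌊876859·61/10000⌋=5348; principal=221650-5348=216302; balance=876859-216302=660557
17. interest=⌊660557·61/10000⌋=4029; principal=221650-4029=217621; balance=660557-217621=442936
18. interest=⌊442936·61/10000⌋=2701; principal=221650-2701=218949; balance=442936-218949=223987
19. interest=⌊223987·61/10000⌋=1366; principal=221650-1366=220284; balance=223987-220284=3703
20. interest=⌊3703·61/10000⌋=22; principal=min(221650-22,3703)=3703; balance=3703-3703=0

1 24207 197443 3770933
2 23002 198648 3572285
3 21790 199860 3372425
4 20571 201079 3171346
5 19345 202305 2969041
6 18111 203539 2765502
7 16869 204781 2560721
8 15620 206030 2354691
9 14363 207287 2147404
10 13099 208551 1938853
11 11827 209823 1729030
12 10547 211103 1517927
13 9259 212391 1305536
14 7963 213687 1091849
15 6660 214990 876859
16 5348 216302 660557
17 4029 217621 442936
18 2701 218949 223987
19 1366 220284 3703
20 22 3703 0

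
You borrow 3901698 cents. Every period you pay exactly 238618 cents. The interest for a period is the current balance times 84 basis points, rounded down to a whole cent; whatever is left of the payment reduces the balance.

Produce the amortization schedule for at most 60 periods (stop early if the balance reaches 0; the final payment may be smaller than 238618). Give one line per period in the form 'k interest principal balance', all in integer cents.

1 32774 205844 3695854
2 31045 207573 3488281
3 29301 209317 3278964
4 27543 211075 3067889
5 25770 212848 2855041
6 23982 214636 2640405
7 22179 216439 2423966
8 20361 218257 2205709
9 18527 220091 1985618
10 16679 221939 1763679
11 14814 223804 1539875
12 12934 225684 1314191
13 11039 227579 1086612
14 9127 229491 857121
15 7199 231419 625702
16 5255 233363 392339
17 3295 235323 157016
18 1318 157016 0

1. interest=⌊3901698·84/10000⌋=32774; principal=238618-32774=205844; balance=3901698-205844=3695854
2. interest=⌊3695854·84/10000⌋=31045; principal=238618-31045=207573; balance=3695854-207573=3488281
3. interest=⌊3488281·84/10000⌋=29301; principal=238618-29301=209317; balance=3488281-209317=3278964
4. interest=⌊3278964·84/10000⌋=27543; principal=238618-27543=211075; balance=3278964-211075=3067889
5. interest=⌊3067889·84/10000⌋=25770; principal=238618-25770=212848; balance=3067889-212848=2855041
6. interest=⌊2855041·84/10000⌋=23982; principal=238618-23982=214636; balance=2855041-214636=2640405
7. interest=⌊2640405·84/10000⌋=22179; principal=238618-22179=216439; balance=2640405-216439=2423966
8. interest=⌊2423966·84/10000⌋=20361; principal=238618-20361=218257; balance=2423966-218257=2205709
9. interest=⌊2205709·84/10000⌋=18527; principal=238618-18527=220091; balance=2205709-220091=1985618
10. interest=⌊1985618·84/10000⌋=16679; principal=238618-16679=221939; balance=1985618-221939=1763679
11. interest=⌊1763679·84/10000⌋=14814; principal=238618-14814=223804; balance=1763679-223804=1539875
12. interest=⌊1539875·84/10000⌋=12934; principal=238618-12934=225684; balance=1539875-225684=1314191
13. interest=⌊1314191·84/10000⌋=11039; principal=238618-11039=227579; balance=1314191-227579=1086612
14. interest=⌊1086612·84/10000⌋=9127; principal=238618-9127=229491; balance=1086612-229491=857121
15. interest=⌊857121·84/10000⌋=7199; principal=238618-7199=231419; balance=857121-231419=625702
16. interest=⌊625702·84/10000⌋=5255; principal=238618-5255=233363; balance=625702-233363=392339
17. interest=⌊392339·84/10000⌋=3295; principal=238618-3295=235323; balance=392339-235323=157016
18. interest=⌊157016·84/10000⌋=1318; principal=min(238618-1318,157016)=157016; balance=157016-157016=0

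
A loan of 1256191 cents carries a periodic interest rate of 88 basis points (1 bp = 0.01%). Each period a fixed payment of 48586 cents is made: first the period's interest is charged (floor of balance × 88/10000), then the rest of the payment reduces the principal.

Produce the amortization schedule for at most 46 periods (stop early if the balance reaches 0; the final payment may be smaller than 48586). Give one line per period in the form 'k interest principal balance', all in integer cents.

1. interest=⌊1256191·88/10000⌋=11054; principal=48586-11054=37532; balance=1256191-37532=1218659
2. interest=⌊1218659·88/10000⌋=10724; principal=48586-10724=37862; balance=1218659-37862=1180797
3. interest=⌊1180797·88/10000⌋=10391; principal=48586-10391=38195; balance=1180797-38195=1142602
4. interest=⌊1142602·88/10000⌋=10054; principal=48586-10054=38532; balance=1142602-38532=1104070
5. interest=⌊1104070·88/10000⌋=9715; principal=48586-9715=38871; balance=1104070-38871=1065199
6. interest=⌊1065199·88/10000⌋=9373; principal=48586-9373=39213; balance=1065199-39213=1025986
7. interest=⌊1025986·88/10000⌋=9028; principal=48586-9028=39558; balance=1025986-39558=986428
8. interest=⌊986428·88/10000⌋=8680; principal=48586-8680=39906; balance=986428-39906=946522
9. interest=⌊946522·88/10000⌋=8329; principal=48586-8329=40257; balance=946522-40257=906265
10. interest=⌊906265·88/10000⌋=7975; principal=48586-7975=40611; balance=906265-40611=865654
11. interest=⌊865654·88/10000⌋=7617; principal=48586-7617=40969; balance=865654-40969=824685
12. interest=⌊824685·88/10000⌋=7257; principal=48586-7257=41329; balance=824685-41329=783356
13. interest=⌊783356·88/10000⌋=6893; principal=48586-6893=41693; balance=783356-41693=741663
14. interest=⌊741663·88/10000⌋=6526; principal=48586-6526=42060; balance=741663-42060=699603
15. interest=⌊699603·88/10000⌋=6156; principal=48586-6156=42430; balance=699603-42430=657173
16. interest=⌊657173·88/10000⌋=5783; principal=48586-5783=42803; balance=657173-42803=614370
17. interest=⌊614370·88/10000⌋=5406; principal=48586-5406=43180; balance=614370-43180=571190
18. interest=⌊571190·88/10000⌋=5026; principal=48586-5026=43560; balance=571190-43560=527630
19. interest=⌊527630·88/10000⌋=4643; principal=48586-4643=43943; balance=527630-43943=483687
20. interest=⌊483687·88/10000⌋=4256; principal=48586-4256=44330; balance=483687-44330=439357
21. interest=⌊439357·88/10000⌋=3866; principal=48586-3866=44720; balance=439357-44720=394637
22. interest=⌊394637·88/10000⌋=3472; principal=48586-3472=45114; balance=394637-45114=349523
23. interest=⌊349523·88/10000⌋=3075; principal=48586-3075=45511; balance=349523-45511=304012
24. interest=⌊304012·88/10000⌋=2675; principal=48586-2675=45911; balance=304012-45911=258101
25. interest=⌊258101·88/10000⌋=2271; principal=48586-2271=46315; balance=258101-46315=211786
26. interest=⌊211786·88/10000⌋=1863; principal=48586-1863=46723; balance=211786-46723=165063
27. interest=⌊165063·88/10000⌋=1452; principal=48586-1452=47134; balance=165063-47134=117929
28. interest=⌊117929·88/10000⌋=1037; principal=48586-1037=47549; balance=117929-47549=70380
29. interest=⌊70380·88/10000⌋=619; principal=48586-619=47967; balance=70380-47967=22413
30. interest=⌊22413·88/10000⌋=197; principal=min(48586-197,22413)=22413; balance=22413-22413=0

1 11054 37532 1218659
2 10724 37862 1180797
3 10391 38195 1142602
4 10054 38532 1104070
5 9715 38871 1065199
6 9373 39213 1025986
7 9028 39558 986428
8 8680 39906 946522
9 8329 40257 906265
10 7975 40611 865654
11 7617 40969 824685
12 7257 41329 783356
13 6893 41693 741663
14 6526 42060 699603
15 6156 42430 657173
16 5783 42803 614370
17 5406 43180 571190
18 5026 43560 527630
19 4643 43943 483687
20 4256 44330 439357
21 3866 44720 394637
22 3472 45114 349523
23 3075 45511 304012
24 2675 45911 258101
25 2271 46315 211786
26 1863 46723 165063
27 1452 47134 117929
28 1037 47549 70380
29 619 47967 22413
30 197 22413 0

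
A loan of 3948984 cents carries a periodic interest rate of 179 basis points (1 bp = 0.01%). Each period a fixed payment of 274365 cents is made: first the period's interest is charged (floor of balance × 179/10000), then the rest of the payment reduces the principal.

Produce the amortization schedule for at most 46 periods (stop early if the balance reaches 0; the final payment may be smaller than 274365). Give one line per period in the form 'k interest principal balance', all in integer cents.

1 70686 203679 3745305
2 67040 207325 3537980
3 63329 211036 3326944
4 59552 214813 3112131
5 55707 218658 2893473
6 51793 222572 2670901
7 47809 226556 2444345
8 43753 230612 2213733
9 39625 234740 1978993
10 35423 238942 1740051
11 31146 243219 1496832
12 26793 247572 1249260
13 22361 252004 997256
14 17850 256515 740741
15 13259 261106 479635
16 8585 265780 213855
17 3828 213855 0

1. interest=⌊3948984·179/10000⌋=70686; principal=274365-70686=203679; balance=3948984-203679=3745305
2. interest=⌊3745305·179/10000⌋=67040; principal=274365-67040=207325; balance=3745305-207325=3537980
3. interest=⌊3537980·179/10000⌋=63329; principal=274365-63329=211036; balance=3537980-211036=3326944
4. interest=⌊3326944·179/10000⌋=59552; principal=274365-59552=214813; balance=3326944-214813=3112131
5. interest=⌊3112131·179/10000⌋=55707; principal=274365-55707=218658; balance=3112131-218658=2893473
6. interest=⌊2893473·179/10000⌋=51793; principal=274365-51793=222572; balance=2893473-222572=2670901
7. interest=⌊2670901·179/10000⌋=47809; principal=274365-47809=226556; balance=2670901-226556=2444345
8. interest=⌊2444345·179/10000⌋=43753; principal=274365-43753=230612; balance=2444345-230612=2213733
9. interest=⌊2213733·179/10000⌋=39625; principal=274365-39625=234740; balance=2213733-234740=1978993
10. interest=⌊1978993·179/10000⌋=35423; principal=274365-35423=238942; balance=1978993-238942=1740051
11. interest=⌊1740051·179/10000⌋=31146; principal=274365-31146=243219; balance=1740051-243219=1496832
12. interest=⌊1496832·179/10000⌋=26793; principal=274365-26793=247572; balance=1496832-247572=1249260
13. interest=⌊1249260·179/10000⌋=22361; principal=274365-22361=252004; balance=1249260-252004=997256
14. interest=⌊997256·179/10000⌋=17850; principal=274365-17850=256515; balance=997256-256515=740741
15. interest=⌊740741·179/10000⌋=13259; principal=274365-13259=261106; balance=740741-261106=479635
16. interest=⌊479635·179/10000⌋=8585; principal=274365-8585=265780; balance=479635-265780=213855
17. interest=⌊213855·179/10000⌋=3828; principal=min(274365-3828,213855)=213855; balance=213855-213855=0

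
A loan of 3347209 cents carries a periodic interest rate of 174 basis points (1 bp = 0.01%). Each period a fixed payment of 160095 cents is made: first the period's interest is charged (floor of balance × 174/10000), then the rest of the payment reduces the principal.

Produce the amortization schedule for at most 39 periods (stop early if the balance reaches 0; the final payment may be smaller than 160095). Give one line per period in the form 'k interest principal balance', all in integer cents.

1 58241 101854 3245355
2 56469 103626 3141729
3 54666 105429 3036300
4 52831 107264 2929036
5 50965 109130 2819906
6 49066 111029 2708877
7 47134 112961 2595916
8 45168 114927 2480989
9 43169 116926 2364063
10 41134 118961 2245102
11 39064 121031 2124071
12 36958 123137 2000934
13 34816 125279 1875655
14 32636 127459 1748196
15 30418 129677 1618519
16 28162 131933 1486586
17 25866 134229 1352357
18 23531 136564 1215793
19 21154 138941 1076852
20 18737 141358 935494
21 16277 143818 791676
22 13775 146320 645356
23 11229 148866 496490
24 8638 151457 345033
25 6003 154092 190941
26 3322 156773 34168
27 594 34168 0

1. interest=⌊3347209·174/10000⌋=58241; principal=160095-58241=101854; balance=3347209-101854=3245355
2. interest=⌊3245355·174/10000⌋=56469; principal=160095-56469=103626; balance=3245355-103626=3141729
3. interest=⌊3141729·174/10000⌋=54666; principal=160095-54666=105429; balance=3141729-105429=3036300
4. interest=⌊3036300·174/10000⌋=52831; principal=160095-52831=107264; balance=3036300-107264=2929036
5. interest=⌊2929036·174/10000⌋=50965; principal=160095-50965=109130; balance=2929036-109130=2819906
6. interest=⌊2819906·174/10000⌋=49066; principal=160095-49066=111029; balance=2819906-111029=2708877
7. interest=⌊2708877·174/10000⌋=47134; principal=160095-47134=112961; balance=2708877-112961=2595916
8. interest=⌊2595916·174/10000⌋=45168; principal=160095-45168=114927; balance=2595916-114927=2480989
9. interest=⌊2480989·174/10000⌋=43169; principal=160095-43169=116926; balance=2480989-116926=2364063
10. interest=⌊2364063·174/10000⌋=41134; principal=160095-41134=118961; balance=2364063-118961=2245102
11. interest=⌊2245102·174/10000⌋=39064; principal=160095-39064=121031; balance=2245102-121031=2124071
12. interest=⌊2124071·174/10000⌋=36958; principal=160095-36958=123137; balance=2124071-123137=2000934
13. interest=⌊2000934·174/10000⌋=34816; principal=160095-34816=125279; balance=2000934-125279=1875655
14. interest=⌊1875655·174/10000⌋=32636; principal=160095-32636=127459; balance=1875655-127459=1748196
15. interest=⌊1748196·174/10000⌋=30418; principal=160095-30418=129677; balance=1748196-129677=1618519
16. interest=⌊1618519·174/10000⌋=28162; principal=160095-28162=131933; balance=1618519-131933=1486586
17. interest=⌊1486586·174/10000⌋=25866; principal=160095-25866=134229; balance=1486586-134229=1352357
18. interest=⌊1352357·174/10000⌋=23531; principal=160095-23531=136564; balance=1352357-136564=1215793
19. interest=⌊1215793·174/10000⌋=21154; principal=160095-21154=138941; balance=1215793-138941=1076852
20. interest=⌊1076852·174/10000⌋=18737; principal=160095-18737=141358; balance=1076852-141358=935494
21. interest=⌊935494·174/10000⌋=16277; principal=160095-16277=143818; balance=935494-143818=791676
22. interest=⌊791676·174/10000⌋=13775; principal=160095-13775=146320; balance=791676-146320=645356
23. interest=⌊645356·174/10000⌋=11229; principal=160095-11229=148866; balance=645356-148866=496490
24. interest=⌊496490·174/10000⌋=8638; principal=160095-8638=151457; balance=496490-151457=345033
25. interest=⌊345033·174/10000⌋=6003; principal=160095-6003=154092; balance=345033-154092=190941
26. interest=⌊190941·174/10000⌋=3322; principal=160095-3322=156773; balance=190941-156773=34168
27. interest=⌊34168·174/10000⌋=594; principal=min(160095-594,34168)=34168; balance=34168-34168=0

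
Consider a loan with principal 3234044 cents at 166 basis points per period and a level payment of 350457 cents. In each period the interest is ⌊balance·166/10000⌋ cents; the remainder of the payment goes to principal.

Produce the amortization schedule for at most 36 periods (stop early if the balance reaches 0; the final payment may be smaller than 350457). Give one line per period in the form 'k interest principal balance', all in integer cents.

1 53685 296772 2937272
2 48758 301699 2635573
3 43750 306707 2328866
4 38659 311798 2017068
5 33483 316974 1700094
6 28221 322236 1377858
7 22872 327585 1050273
8 17434 333023 717250
9 11906 338551 378699
10 6286 344171 34528
11 573 34528 0

1. interest=⌊3234044·166/10000⌋=53685; principal=350457-53685=296772; balance=3234044-296772=2937272
2. interest=⌊2937272·166/10000⌋=48758; principal=350457-48758=301699; balance=2937272-301699=2635573
3. interest=⌊2635573·166/10000⌋=43750; principal=350457-43750=306707; balance=2635573-306707=2328866
4. interest=⌊2328866·166/10000⌋=38659; principal=350457-38659=311798; balance=2328866-311798=2017068
5. interest=⌊2017068·166/10000⌋=33483; principal=350457-33483=316974; balance=2017068-316974=1700094
6. interest=⌊1700094·166/10000⌋=28221; principal=350457-28221=322236; balance=1700094-322236=1377858
7. interest=⌊1377858·166/10000⌋=22872; principal=350457-22872=327585; balance=1377858-327585=1050273
8. interest=⌊1050273·166/10000⌋=17434; principal=350457-17434=333023; balance=1050273-333023=717250
9. interest=⌊717250·166/10000⌋=11906; principal=350457-11906=338551; balance=717250-338551=378699
10. interest=⌊378699·166/10000⌋=6286; principal=350457-6286=344171; balance=378699-344171=34528
11. interest=⌊34528·166/10000⌋=573; principal=min(350457-573,34528)=34528; balance=34528-34528=0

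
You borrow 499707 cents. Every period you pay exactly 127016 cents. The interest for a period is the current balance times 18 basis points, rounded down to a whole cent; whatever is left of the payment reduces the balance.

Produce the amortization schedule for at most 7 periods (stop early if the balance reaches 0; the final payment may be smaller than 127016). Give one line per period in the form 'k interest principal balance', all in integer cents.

1 899 126117 373590
2 672 126344 247246
3 445 126571 120675
4 217 120675 0

1. interest=⌊499707·18/10000⌋=899; principal=127016-899=126117; balance=499707-126117=373590
2. interest=⌊373590·18/10000⌋=672; principal=127016-672=126344; balance=373590-126344=247246
3. interest=⌊247246·18/10000⌋=445; principal=127016-445=126571; balance=247246-126571=120675
4. interest=⌊120675·18/10000⌋=217; principal=min(127016-217,120675)=120675; balance=120675-120675=0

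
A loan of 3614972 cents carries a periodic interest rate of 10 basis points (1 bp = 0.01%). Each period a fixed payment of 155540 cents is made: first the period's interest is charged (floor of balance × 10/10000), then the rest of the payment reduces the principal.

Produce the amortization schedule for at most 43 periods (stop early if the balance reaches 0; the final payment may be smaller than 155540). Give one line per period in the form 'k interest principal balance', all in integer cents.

1 3614 151926 3463046
2 3463 152077 3310969
3 3310 152230 3158739
4 3158 152382 3006357
5 3006 152534 2853823
6 2853 152687 2701136
7 2701 152839 2548297
8 2548 152992 2395305
9 2395 153145 2242160
10 2242 153298 2088862
11 2088 153452 1935410
12 1935 153605 1781805
13 1781 153759 1628046
14 1628 153912 1474134
15 1474 154066 1320068
16 1320 154220 1165848
17 1165 154375 1011473
18 1011 154529 856944
19 856 154684 702260
20 702 154838 547422
21 547 154993 392429
22 392 155148 237281
23 237 155303 81978
24 81 81978 0

1. interest=⌊3614972·10/10000⌋=3614; principal=155540-3614=151926; balance=3614972-151926=3463046
2. interest=⌊3463046·10/10000⌋=3463; principal=155540-3463=152077; balance=3463046-152077=3310969
3. interest=⌊3310969·10/10000⌋=3310; principal=155540-3310=152230; balance=3310969-152230=3158739
4. interest=⌊3158739·10/10000⌋=3158; principal=155540-3158=152382; balance=3158739-152382=3006357
5. interest=⌊3006357·10/10000⌋=3006; principal=155540-3006=152534; balance=3006357-152534=2853823
6. interest=⌊2853823·10/10000⌋=2853; principal=155540-2853=152687; balance=2853823-152687=2701136
7. interest=⌊2701136·10/10000⌋=2701; principal=155540-2701=152839; balance=2701136-152839=2548297
8. interest=⌊2548297·10/10000⌋=2548; principal=155540-2548=152992; balance=2548297-152992=2395305
9. interest=⌊2395305·10/10000⌋=2395; principal=155540-2395=153145; balance=2395305-153145=2242160
10. interest=⌊2242160·10/10000⌋=2242; principal=155540-2242=153298; balance=2242160-153298=2088862
11. interest=⌊2088862·10/10000⌋=2088; principal=155540-2088=153452; balance=2088862-153452=1935410
12. interest=⌊1935410·10/10000⌋=1935; principal=155540-1935=153605; balance=1935410-153605=1781805
13. interest=⌊1781805·10/10000⌋=1781; principal=155540-1781=153759; balance=1781805-153759=1628046
14. interest=⌊1628046·10/10000⌋=1628; principal=155540-1628=153912; balance=1628046-153912=1474134
15. interest=⌊1474134·10/10000⌋=1474; principal=155540-1474=154066; balance=1474134-154066=1320068
16. interest=⌊1320068·10/10000⌋=1320; principal=155540-1320=154220; balance=1320068-154220=1165848
17. interest=⌊1165848·10/10000⌋=1165; principal=155540-1165=154375; balance=1165848-154375=1011473
18. interest=⌊1011473·10/10000⌋=1011; principal=155540-1011=154529; balance=1011473-154529=856944
19. interest=⌊856944·10/10000⌋=856; principal=155540-856=154684; balance=856944-154684=702260
20. interest=⌊702260·10/10000⌋=702; principal=155540-702=154838; balance=702260-154838=547422
21. interest=⌊547422·10/10000⌋=547; principal=155540-547=154993; balance=547422-154993=392429
22. interest=⌊392429·10/10000⌋=392; principal=155540-392=155148; balance=392429-155148=237281
23. interest=⌊237281·10/10000⌋=237; principal=155540-237=155303; balance=237281-155303=81978
24. interest=⌊81978·10/10000⌋=81; principal=min(155540-81,81978)=81978; balance=81978-81978=0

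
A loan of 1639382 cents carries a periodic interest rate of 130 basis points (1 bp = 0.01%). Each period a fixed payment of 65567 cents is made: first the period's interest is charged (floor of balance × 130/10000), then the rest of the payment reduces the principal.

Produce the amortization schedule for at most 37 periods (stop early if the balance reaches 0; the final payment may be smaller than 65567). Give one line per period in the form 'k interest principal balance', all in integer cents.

1 21311 44256 1595126
2 20736 44831 1550295
3 20153 45414 1504881
4 19563 46004 1458877
5 18965 46602 1412275
6 18359 47208 1365067
7 17745 47822 1317245
8 17124 48443 1268802
9 16494 49073 1219729
10 15856 49711 1170018
11 15210 50357 1119661
12 14555 51012 1068649
13 13892 51675 1016974
14 13220 52347 964627
15 12540 53027 911600
16 11850 53717 857883
17 11152 54415 803468
18 10445 55122 748346
19 9728 55839 692507
20 9002 56565 635942
21 8267 57300 578642
22 7522 58045 520597
23 6767 58800 461797
24 6003 59564 402233
25 5229 60338 341895
26 4444 61123 280772
27 3650 61917 218855
28 2845 62722 156133
29 2029 63538 92595
30 1203 64364 28231
31 367 28231 0

1. interest=⌊1639382·130/10000⌋=21311; principal=65567-21311=44256; balance=1639382-44256=1595126
2. interest=⌊1595126·130/10000⌋=20736; principal=65567-20736=44831; balance=1595126-44831=1550295
3. interest=⌊1550295·130/10000⌋=20153; principal=65567-20153=45414; balance=1550295-45414=1504881
4. interest=⌊1504881·130/10000⌋=19563; principal=65567-19563=46004; balance=1504881-46004=1458877
5. interest=⌊1458877·130/10000⌋=18965; principal=65567-18965=46602; balance=1458877-46602=1412275
6. interest=⌊1412275·130/10000⌋=18359; principal=65567-18359=47208; balance=1412275-47208=1365067
7. interest=⌊1365067·130/10000⌋=17745; principal=65567-17745=47822; balance=1365067-47822=1317245
8. interest=⌊1317245·130/10000⌋=17124; principal=65567-17124=48443; balance=1317245-48443=1268802
9. interest=⌊1268802·130/10000⌋=16494; principal=65567-16494=49073; balance=1268802-49073=1219729
10. interest=⌊1219729·130/10000⌋=15856; principal=65567-15856=49711; balance=1219729-49711=1170018
11. interest=⌊1170018·130/10000⌋=15210; principal=65567-15210=50357; balance=1170018-50357=1119661
12. interest=⌊1119661·130/10000⌋=14555; principal=65567-14555=51012; balance=1119661-51012=1068649
13. interest=⌊1068649·130/10000⌋=13892; principal=65567-13892=51675; balance=1068649-51675=1016974
14. interest=⌊1016974·130/10000⌋=13220; principal=65567-13220=52347; balance=1016974-52347=964627
15. interest=⌊964627·130/10000⌋=12540; principal=65567-12540=53027; balance=964627-53027=911600
16. interest=⌊911600·130/10000⌋=11850; principal=65567-11850=53717; balance=911600-53717=857883
17. interest=⌊857883·130/10000⌋=11152; principal=65567-11152=54415; balance=857883-54415=803468
18. interest=⌊803468·130/10000⌋=10445; principal=65567-10445=55122; balance=803468-55122=748346
19. interest=⌊748346·130/10000⌋=9728; principal=65567-9728=55839; balance=748346-55839=692507
20. interest=⌊692507·130/10000⌋=9002; principal=65567-9002=56565; balance=692507-56565=635942
21. interest=⌊635942·130/10000⌋=8267; principal=65567-8267=57300; balance=635942-57300=578642
22. interest=⌊578642·130/10000⌋=7522; principal=65567-7522=58045; balance=578642-58045=520597
23. interest=⌊520597·130/10000⌋=6767; principal=65567-6767=58800; balance=520597-58800=461797
24. interest=⌊461797·130/10000⌋=6003; principal=65567-6003=59564; balance=461797-59564=402233
25. interest=⌊402233·130/10000⌋=5229; principal=65567-5229=60338; balance=402233-60338=341895
26. interest=⌊341895·130/10000⌋=4444; principal=65567-4444=61123; balance=341895-61123=280772
27. interest=⌊280772·130/10000⌋=3650; principal=65567-3650=61917; balance=280772-61917=218855
28. interest=⌊218855·130/10000⌋=2845; principal=65567-2845=62722; balance=218855-62722=156133
29. interest=⌊156133·130/10000⌋=2029; principal=65567-2029=63538; balance=156133-63538=92595
30. interest=⌊92595·130/10000⌋=1203; principal=65567-1203=64364; balance=92595-64364=28231
31. interest=⌊28231·130/10000⌋=367; principal=min(65567-367,28231)=28231; balance=28231-28231=0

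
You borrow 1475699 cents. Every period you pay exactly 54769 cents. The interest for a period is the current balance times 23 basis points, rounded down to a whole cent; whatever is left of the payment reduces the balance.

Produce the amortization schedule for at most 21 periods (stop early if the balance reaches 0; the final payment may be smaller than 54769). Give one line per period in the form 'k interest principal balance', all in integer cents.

1. interest=⌊1475699·23/10000⌋=3394; principal=54769-3394=51375; balance=1475699-51375=1424324
2. interest=⌊1424324·23/10000⌋=3275; principal=54769-3275=51494; balance=1424324-51494=1372830
3. interest=⌊1372830·23/10000⌋=3157; principal=54769-3157=51612; balance=1372830-51612=1321218
4. interest=⌊1321218·23/10000⌋=3038; principal=54769-3038=51731; balance=1321218-51731=1269487
5. interest=⌊1269487·23/10000⌋=2919; principal=54769-2919=51850; balance=1269487-51850=1217637
6. interest=⌊1217637·23/10000⌋=2800; principal=54769-2800=51969; balance=1217637-51969=1165668
7. interest=⌊1165668·23/10000⌋=2681; principal=54769-2681=52088; balance=1165668-52088=1113580
8. interest=⌊1113580·23/10000⌋=2561; principal=54769-2561=52208; balance=1113580-52208=1061372
9. interest=⌊1061372·23/10000⌋=2441; principal=54769-2441=52328; balance=1061372-52328=1009044
10. interest=⌊1009044·23/10000⌋=2320; principal=54769-2320=52449; balance=1009044-52449=956595
11. interest=⌊956595·23/10000⌋=2200; principal=54769-2200=52569; balance=956595-52569=904026
12. interest=⌊904026·23/10000⌋=2079; principal=54769-2079=52690; balance=904026-52690=851336
13. interest=⌊851336·23/10000⌋=1958; principal=54769-1958=52811; balance=851336-52811=798525
14. interest=⌊798525·23/10000⌋=1836; principal=54769-1836=52933; balance=798525-52933=745592
15. interest=⌊745592·23/10000⌋=1714; principal=54769-1714=53055; balance=745592-53055=692537
16. interest=⌊692537·23/10000⌋=1592; principal=54769-1592=53177; balance=692537-53177=639360
17. interest=⌊639360·23/10000⌋=1470; principal=54769-1470=53299; balance=639360-53299=586061
18. interest=⌊586061·23/10000⌋=1347; principal=54769-1347=53422; balance=586061-53422=532639
19. interest=⌊532639·23/10000⌋=1225; principal=54769-1225=53544; balance=532639-53544=479095
20. interest=⌊479095·23/10000⌋=1101; principal=54769-1101=53668; balance=479095-53668=425427
21. interest=⌊425427·23/10000⌋=978; principal=54769-978=53791; balance=425427-53791=371636

1 3394 51375 1424324
2 3275 51494 1372830
3 3157 51612 1321218
4 3038 51731 1269487
5 2919 51850 1217637
6 2800 51969 1165668
7 2681 52088 1113580
8 2561 52208 1061372
9 2441 52328 1009044
10 2320 52449 956595
11 2200 52569 904026
12 2079 52690 851336
13 1958 52811 798525
14 1836 52933 745592
15 1714 53055 692537
16 1592 53177 639360
17 1470 53299 586061
18 1347 53422 532639
19 1225 53544 479095
20 1101 53668 425427
21 978 53791 371636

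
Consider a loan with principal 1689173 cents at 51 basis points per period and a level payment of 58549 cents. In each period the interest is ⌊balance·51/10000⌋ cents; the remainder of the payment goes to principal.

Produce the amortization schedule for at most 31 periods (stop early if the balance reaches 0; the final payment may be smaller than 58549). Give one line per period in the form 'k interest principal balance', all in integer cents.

1 8614 49935 1639238
2 8360 50189 1589049
3 8104 50445 1538604
4 7846 50703 1487901
5 7588 50961 1436940
6 7328 51221 1385719
7 7067 51482 1334237
8 6804 51745 1282492
9 6540 52009 1230483
10 6275 52274 1178209
11 6008 52541 1125668
12 5740 52809 1072859
13 5471 53078 1019781
14 5200 53349 966432
15 4928 53621 912811
16 4655 53894 858917
17 4380 54169 804748
18 4104 54445 750303
19 3826 54723 695580
20 3547 55002 640578
21 3266 55283 585295
22 2985 55564 529731
23 2701 55848 473883
24 2416 56133 417750
25 2130 56419 361331
26 1842 56707 304624
27 1553 56996 247628
28 1262 57287 190341
29 970 57579 132762
30 677 57872 74890
31 381 58168 16722

1. interest=⌊1689173·51/10000⌋=8614; principal=58549-8614=49935; balance=1689173-49935=1639238
2. interest=⌊1639238·51/10000⌋=8360; principal=58549-8360=50189; balance=1639238-50189=1589049
3. interest=⌊1589049·51/10000⌋=8104; principal=58549-8104=50445; balance=1589049-50445=1538604
4. interest=⌊1538604·51/10000⌋=7846; principal=58549-7846=50703; balance=1538604-50703=1487901
5. interest=⌊1487901·51/10000⌋=7588; principal=58549-7588=50961; balance=1487901-50961=1436940
6. interest=⌊1436940·51/10000⌋=7328; principal=58549-7328=51221; balance=1436940-51221=1385719
7. interest=⌊1385719·51/10000⌋=7067; principal=58549-7067=51482; balance=1385719-51482=1334237
8. interest=⌊1334237·51/10000⌋=6804; principal=58549-6804=51745; balance=1334237-51745=1282492
9. interest=⌊1282492·51/10000⌋=6540; principal=58549-6540=52009; balance=1282492-52009=1230483
10. interest=⌊1230483·51/10000⌋=6275; principal=58549-6275=52274; balance=1230483-52274=1178209
11. interest=⌊1178209·51/10000⌋=6008; principal=58549-6008=52541; balance=1178209-52541=1125668
12. interest=⌊1125668·51/10000⌋=5740; principal=58549-5740=52809; balance=1125668-52809=1072859
13. interest=⌊1072859·51/10000⌋=5471; principal=58549-5471=53078; balance=1072859-53078=1019781
14. interest=⌊1019781·51/10000⌋=5200; principal=58549-5200=53349; balance=1019781-53349=966432
15. interest=⌊966432·51/10000⌋=4928; principal=58549-4928=53621; balance=966432-53621=912811
16. interest=⌊912811·51/10000⌋=4655; principal=58549-4655=53894; balance=912811-53894=858917
17. interest=⌊858917·51/10000⌋=4380; principal=58549-4380=54169; balance=858917-54169=804748
18. interest=⌊804748·51/10000⌋=4104; principal=58549-4104=54445; balance=804748-54445=750303
19. interest=⌊750303·51/10000⌋=3826; principal=58549-3826=54723; balance=750303-54723=695580
20. interest=⌊695580·51/10000⌋=3547; principal=58549-3547=55002; balance=695580-55002=640578
21. interest=⌊640578·51/10000⌋=3266; principal=58549-3266=55283; balance=640578-55283=585295
22. interest=⌊585295·51/10000⌋=2985; principal=58549-2985=55564; balance=585295-55564=529731
23. interest=⌊529731·51/10000⌋=2701; principal=58549-2701=55848; balance=529731-55848=473883
24. interest=⌊473883·51/10000⌋=2416; principal=58549-2416=56133; balance=473883-56133=417750
25. interest=⌊417750·51/10000⌋=2130; principal=58549-2130=56419; balance=417750-56419=361331
26. interest=⌊361331·51/10000⌋=1842; principal=58549-1842=56707; balance=361331-56707=304624
27. interest=⌊304624·51/10000⌋=1553; principal=58549-1553=56996; balance=304624-56996=247628
28. interest=⌊247628·51/10000⌋=1262; principal=58549-1262=57287; balance=247628-57287=190341
29. interest=⌊190341·51/10000⌋=970; principal=58549-970=57579; balance=190341-57579=132762
30. interest=⌊132762·51/10000⌋=677; principal=58549-677=57872; balance=132762-57872=74890
31. interest=⌊74890·51/10000⌋=381; principal=58549-381=58168; balance=74890-58168=16722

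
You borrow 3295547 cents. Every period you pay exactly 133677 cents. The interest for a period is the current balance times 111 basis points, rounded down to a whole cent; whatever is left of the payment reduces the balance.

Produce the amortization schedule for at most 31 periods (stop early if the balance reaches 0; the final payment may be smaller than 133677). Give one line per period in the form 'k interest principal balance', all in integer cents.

1 36580 97097 3198450
2 35502 98175 3100275
3 34413 99264 3001011
4 33311 100366 2900645
5 32197 101480 2799165
6 31070 102607 2696558
7 29931 103746 2592812
8 28780 104897 2487915
9 27615 106062 2381853
10 26438 107239 2274614
11 25248 108429 2166185
12 24044 109633 2056552
13 22827 110850 1945702
14 21597 112080 1833622
15 20353 113324 1720298
16 19095 114582 1605716
17 17823 115854 1489862
18 16537 117140 1372722
19 15237 118440 1254282
20 13922 119755 1134527
21 12593 121084 1013443
22 11249 122428 891015
23 9890 123787 767228
24 8516 125161 642067
25 7126 126551 515516
26 5722 127955 387561
27 4301 129376 258185
28 2865 130812 127373
29 1413 127373 0

1. interest=⌊3295547·111/10000⌋=36580; principal=133677-36580=97097; balance=3295547-97097=3198450
2. interest=⌊3198450·111/10000⌋=35502; principal=133677-35502=98175; balance=3198450-98175=3100275
3. interest=⌊3100275·111/10000⌋=34413; principal=133677-34413=99264; balance=3100275-99264=3001011
4. interest=⌊3001011·111/10000⌋=33311; principal=133677-33311=100366; balance=3001011-100366=2900645
5. interest=⌊2900645·111/10000⌋=32197; principal=133677-32197=101480; balance=2900645-101480=2799165
6. interest=⌊2799165·111/10000⌋=31070; principal=133677-31070=102607; balance=2799165-102607=2696558
7. interest=⌊2696558·111/10000⌋=29931; principal=133677-29931=103746; balance=2696558-103746=2592812
8. interest=⌊2592812·111/10000⌋=28780; principal=133677-28780=104897; balance=2592812-104897=2487915
9. interest=⌊2487915·111/10000⌋=27615; principal=133677-27615=106062; balance=2487915-106062=2381853
10. interest=⌊2381853·111/10000⌋=26438; principal=133677-26438=107239; balance=2381853-107239=2274614
11. interest=⌊2274614·111/10000⌋=25248; principal=133677-25248=108429; balance=2274614-108429=2166185
12. interest=⌊2166185·111/10000⌋=24044; principal=133677-24044=109633; balance=2166185-109633=2056552
13. interest=⌊2056552·111/10000⌋=22827; principal=133677-22827=110850; balance=2056552-110850=1945702
14. interest=⌊1945702·111/10000⌋=21597; principal=133677-21597=112080; balance=1945702-112080=1833622
15. interest=⌊1833622·111/10000⌋=20353; principal=133677-20353=113324; balance=1833622-113324=1720298
16. interest=⌊1720298·111/10000⌋=19095; principal=133677-19095=114582; balance=1720298-114582=1605716
17. interest=⌊1605716·111/10000⌋=17823; principal=133677-17823=115854; balance=1605716-115854=1489862
18. interest=⌊1489862·111/10000⌋=16537; principal=133677-16537=117140; balance=1489862-117140=1372722
19. interest=⌊1372722·111/10000⌋=15237; principal=133677-15237=118440; balance=1372722-118440=1254282
20. interest=⌊1254282·111/10000⌋=13922; principal=133677-13922=119755; balance=1254282-119755=1134527
21. interest=⌊1134527·111/10000⌋=12593; principal=133677-12593=121084; balance=1134527-121084=1013443
22. interest=⌊1013443·111/10000⌋=11249; principal=133677-11249=122428; balance=1013443-122428=891015
23. interest=⌊891015·111/10000⌋=9890; principal=133677-9890=123787; balance=891015-123787=767228
24. interest=⌊767228·111/10000⌋=8516; principal=133677-8516=125161; balance=767228-125161=642067
25. interest=⌊642067·111/10000⌋=7126; principal=133677-7126=126551; balance=642067-126551=515516
26. interest=⌊515516·111/10000⌋=5722; principal=133677-5722=127955; balance=515516-127955=387561
27. interest=⌊387561·111/10000⌋=4301; principal=133677-4301=129376; balance=387561-129376=258185
28. interest=⌊258185·111/10000⌋=2865; principal=133677-2865=130812; balance=258185-130812=127373
29. interest=⌊127373·111/10000⌋=1413; principal=min(133677-1413,127373)=127373; balance=127373-127373=0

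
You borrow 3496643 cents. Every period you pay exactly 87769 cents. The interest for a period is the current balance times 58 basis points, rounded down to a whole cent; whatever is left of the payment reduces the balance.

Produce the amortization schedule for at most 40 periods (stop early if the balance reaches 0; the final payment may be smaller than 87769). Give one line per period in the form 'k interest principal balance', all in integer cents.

1. interest=⌊3496643·58/10000⌋=20280; principal=87769-20280=67489; balance=3496643-67489=3429154
2. interest=⌊3429154·58/10000⌋=19889; principal=87769-19889=67880; balance=3429154-67880=3361274
3. interest=⌊3361274·58/10000⌋=19495; principal=87769-19495=68274; balance=3361274-68274=3293000
4. interest=⌊3293000·58/10000⌋=19099; principal=87769-19099=68670; balance=3293000-68670=3224330
5. interest=⌊3224330·58/10000⌋=18701; principal=87769-18701=69068; balance=3224330-69068=3155262
6. interest=⌊3155262·58/10000⌋=18300; principal=87769-18300=69469; balance=3155262-69469=3085793
7. interest=⌊3085793·58/10000⌋=17897; principal=87769-17897=69872; balance=3085793-69872=3015921
8. interest=⌊3015921·58/10000⌋=17492; principal=87769-17492=70277; balance=3015921-70277=2945644
9. interest=⌊2945644·58/10000⌋=17084; principal=87769-17084=70685; balance=2945644-70685=2874959
10. interest=⌊2874959·58/10000⌋=16674; principal=87769-16674=71095; balance=2874959-71095=2803864
11. interest=⌊2803864·58/10000⌋=16262; principal=87769-16262=71507; balance=2803864-71507=2732357
12. interest=⌊2732357·58/10000⌋=15847; principal=87769-15847=71922; balance=2732357-71922=2660435
13. interest=⌊2660435·58/10000⌋=15430; principal=87769-15430=72339; balance=2660435-72339=2588096
14. interest=⌊2588096·58/10000⌋=15010; principal=87769-15010=72759; balance=2588096-72759=2515337
15. interest=⌊2515337·58/10000⌋=14588; principal=87769-14588=73181; balance=2515337-73181=2442156
16. interest=⌊2442156·58/10000⌋=14164; principal=87769-14164=73605; balance=2442156-73605=2368551
17. interest=⌊2368551·58/10000⌋=13737; principal=87769-13737=74032; balance=2368551-74032=2294519
18. interest=⌊2294519·58/10000⌋=13308; principal=87769-13308=74461; balance=2294519-74461=2220058
19. interest=⌊2220058·58/10000⌋=12876; principal=87769-12876=74893; balance=2220058-74893=2145165
20. interest=⌊2145165·58/10000⌋=12441; principal=87769-12441=75328; balance=2145165-75328=2069837
21. interest=⌊2069837·58/10000⌋=12005; principal=87769-12005=75764; balance=2069837-75764=1994073
22. interest=⌊1994073·58/10000⌋=11565; principal=87769-11565=76204; balance=1994073-76204=1917869
23. interest=⌊1917869·58/10000⌋=11123; principal=87769-11123=76646; balance=1917869-76646=1841223
24. interest=⌊1841223·58/10000⌋=10679; principal=87769-10679=77090; balance=1841223-77090=1764133
25. interest=⌊1764133·58/10000⌋=10231; principal=87769-10231=77538; balance=1764133-77538=1686595
26. interest=⌊1686595·58/10000⌋=9782; principal=87769-9782=77987; balance=1686595-77987=1608608
27. interest=⌊1608608·58/10000⌋=9329; principal=87769-9329=78440; balance=1608608-78440=1530168
28. interest=⌊1530168·58/10000⌋=8874; principal=87769-8874=78895; balance=1530168-78895=1451273
29. interest=⌊1451273·58/10000⌋=8417; principal=87769-8417=79352; balance=1451273-79352=1371921
30. interest=⌊1371921·58/10000⌋=7957; principal=87769-7957=79812; balance=1371921-79812=1292109
31. interest=⌊1292109·58/10000⌋=7494; principal=87769-7494=80275; balance=1292109-80275=1211834
32. interest=⌊1211834·58/10000⌋=7028; principal=87769-7028=80741; balance=1211834-80741=1131093
33. interest=⌊1131093·58/10000⌋=6560; principal=87769-6560=81209; balance=1131093-81209=1049884
34. interest=⌊1049884·58/10000⌋=6089; principal=87769-6089=81680; balance=1049884-81680=968204
35. interest=⌊968204·58/10000⌋=5615; principal=87769-5615=82154; balance=968204-82154=886050
36. interest=⌊886050·58/10000⌋=5139; principal=87769-5139=82630; balance=886050-82630=803420
37. interest=⌊803420·58/10000⌋=4659; principal=87769-4659=83110; balance=803420-83110=720310
38. interest=⌊720310·58/10000⌋=4177; principal=87769-4177=83592; balance=720310-83592=636718
39. interest=⌊636718·58/10000⌋=3692; principal=87769-3692=84077; balance=636718-84077=552641
40. interest=⌊552641·58/10000⌋=3205; principal=87769-3205=84564; balance=552641-84564=468077

1 20280 67489 3429154
2 19889 67880 3361274
3 19495 68274 3293000
4 19099 68670 3224330
5 18701 69068 3155262
6 18300 69469 3085793
7 17897 69872 3015921
8 17492 70277 2945644
9 17084 70685 2874959
10 16674 71095 2803864
11 16262 71507 2732357
12 15847 71922 2660435
13 15430 72339 2588096
14 15010 72759 2515337
15 14588 73181 2442156
16 14164 73605 2368551
17 13737 74032 2294519
18 13308 74461 2220058
19 12876 74893 2145165
20 12441 75328 2069837
21 12005 75764 1994073
22 11565 76204 1917869
23 11123 76646 1841223
24 10679 77090 1764133
25 10231 77538 1686595
26 9782 77987 1608608
27 9329 78440 1530168
28 8874 78895 1451273
29 8417 79352 1371921
30 7957 79812 1292109
31 7494 80275 1211834
32 7028 80741 1131093
33 6560 81209 1049884
34 6089 81680 968204
35 5615 82154 886050
36 5139 82630 803420
37 4659 83110 720310
38 4177 83592 636718
39 3692 84077 552641
40 3205 84564 468077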